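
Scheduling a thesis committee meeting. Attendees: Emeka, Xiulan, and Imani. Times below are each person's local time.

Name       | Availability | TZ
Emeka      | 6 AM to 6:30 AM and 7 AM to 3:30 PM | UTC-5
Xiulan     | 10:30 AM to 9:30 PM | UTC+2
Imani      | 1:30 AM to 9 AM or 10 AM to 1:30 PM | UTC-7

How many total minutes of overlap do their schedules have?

Emeka in UTC: 11:00-11:30, 12:00-20:30 (add 5h to convert from UTC-5).
Xiulan in UTC: 08:30-19:30 (subtract 2h to convert from UTC+2).
Imani in UTC: 08:30-16:00, 17:00-20:30 (add 7h to convert from UTC-7).
Emeka ∩ Xiulan: 11:00-11:30, 12:00-19:30.
Emeka ∩ Xiulan ∩ Imani: 11:00-11:30, 12:00-16:00, 17:00-19:30.
Summing the common windows: 30 + 240 + 150 = 420 minutes.

420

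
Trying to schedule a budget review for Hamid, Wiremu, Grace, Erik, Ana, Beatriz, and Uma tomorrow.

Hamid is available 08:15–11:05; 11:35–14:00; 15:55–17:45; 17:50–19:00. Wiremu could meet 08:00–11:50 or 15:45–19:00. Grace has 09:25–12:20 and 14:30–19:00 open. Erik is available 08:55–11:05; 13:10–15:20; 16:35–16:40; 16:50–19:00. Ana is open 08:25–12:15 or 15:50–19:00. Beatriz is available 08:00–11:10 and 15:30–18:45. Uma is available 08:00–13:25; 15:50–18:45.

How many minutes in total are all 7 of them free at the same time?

215

Hamid ∩ Wiremu: 08:15-11:05, 11:35-11:50, 15:55-17:45, 17:50-19:00.
Hamid ∩ Wiremu ∩ Grace: 09:25-11:05, 11:35-11:50, 15:55-17:45, 17:50-19:00.
Hamid ∩ Wiremu ∩ Grace ∩ Erik: 09:25-11:05, 16:35-16:40, 16:50-17:45, 17:50-19:00.
Hamid ∩ Wiremu ∩ Grace ∩ Erik ∩ Ana: 09:25-11:05, 16:35-16:40, 16:50-17:45, 17:50-19:00.
Hamid ∩ Wiremu ∩ Grace ∩ Erik ∩ Ana ∩ Beatriz: 09:25-11:05, 16:35-16:40, 16:50-17:45, 17:50-18:45.
Hamid ∩ Wiremu ∩ Grace ∩ Erik ∩ Ana ∩ Beatriz ∩ Uma: 09:25-11:05, 16:35-16:40, 16:50-17:45, 17:50-18:45.
Summing the common windows: 100 + 5 + 55 + 55 = 215 minutes.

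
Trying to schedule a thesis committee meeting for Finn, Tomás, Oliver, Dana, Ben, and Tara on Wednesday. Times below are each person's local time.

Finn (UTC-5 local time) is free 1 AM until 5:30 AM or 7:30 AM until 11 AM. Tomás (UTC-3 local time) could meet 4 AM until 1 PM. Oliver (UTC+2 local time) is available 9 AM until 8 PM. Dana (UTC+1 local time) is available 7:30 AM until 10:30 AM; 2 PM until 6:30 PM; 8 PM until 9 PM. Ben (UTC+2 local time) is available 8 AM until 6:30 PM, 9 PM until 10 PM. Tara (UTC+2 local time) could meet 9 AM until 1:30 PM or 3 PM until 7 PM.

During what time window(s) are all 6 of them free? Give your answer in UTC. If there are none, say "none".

07:00-09:30, 13:00-16:00

Finn in UTC: 06:00-10:30, 12:30-16:00 (add 5h to convert from UTC-5).
Tomás in UTC: 07:00-16:00 (add 3h to convert from UTC-3).
Oliver in UTC: 07:00-18:00 (subtract 2h to convert from UTC+2).
Dana in UTC: 06:30-09:30, 13:00-17:30, 19:00-20:00 (subtract 1h to convert from UTC+1).
Ben in UTC: 06:00-16:30, 19:00-20:00 (subtract 2h to convert from UTC+2).
Tara in UTC: 07:00-11:30, 13:00-17:00 (subtract 2h to convert from UTC+2).
Finn ∩ Tomás: 07:00-10:30, 12:30-16:00.
Finn ∩ Tomás ∩ Oliver: 07:00-10:30, 12:30-16:00.
Finn ∩ Tomás ∩ Oliver ∩ Dana: 07:00-09:30, 13:00-16:00.
Finn ∩ Tomás ∩ Oliver ∩ Dana ∩ Ben: 07:00-09:30, 13:00-16:00.
Finn ∩ Tomás ∩ Oliver ∩ Dana ∩ Ben ∩ Tara: 07:00-09:30, 13:00-16:00.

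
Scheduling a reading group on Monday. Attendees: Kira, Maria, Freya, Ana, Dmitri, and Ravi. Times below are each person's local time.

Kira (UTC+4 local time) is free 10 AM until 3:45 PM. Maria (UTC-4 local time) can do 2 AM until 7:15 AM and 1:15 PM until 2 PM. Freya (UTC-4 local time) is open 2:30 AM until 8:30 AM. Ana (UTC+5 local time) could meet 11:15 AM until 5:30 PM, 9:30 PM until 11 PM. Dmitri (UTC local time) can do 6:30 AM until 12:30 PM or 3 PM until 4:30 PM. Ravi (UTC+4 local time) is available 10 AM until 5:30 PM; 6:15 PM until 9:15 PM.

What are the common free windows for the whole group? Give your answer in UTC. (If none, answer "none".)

Kira in UTC: 06:00-11:45 (subtract 4h to convert from UTC+4).
Maria in UTC: 06:00-11:15, 17:15-18:00 (add 4h to convert from UTC-4).
Freya in UTC: 06:30-12:30 (add 4h to convert from UTC-4).
Ana in UTC: 06:15-12:30, 16:30-18:00 (subtract 5h to convert from UTC+5).
Dmitri in UTC: 06:30-12:30, 15:00-16:30.
Ravi in UTC: 06:00-13:30, 14:15-17:15 (subtract 4h to convert from UTC+4).
Kira ∩ Maria: 06:00-11:15.
Kira ∩ Maria ∩ Freya: 06:30-11:15.
Kira ∩ Maria ∩ Freya ∩ Ana: 06:30-11:15.
Kira ∩ Maria ∩ Freya ∩ Ana ∩ Dmitri: 06:30-11:15.
Kira ∩ Maria ∩ Freya ∩ Ana ∩ Dmitri ∩ Ravi: 06:30-11:15.

06:30-11:15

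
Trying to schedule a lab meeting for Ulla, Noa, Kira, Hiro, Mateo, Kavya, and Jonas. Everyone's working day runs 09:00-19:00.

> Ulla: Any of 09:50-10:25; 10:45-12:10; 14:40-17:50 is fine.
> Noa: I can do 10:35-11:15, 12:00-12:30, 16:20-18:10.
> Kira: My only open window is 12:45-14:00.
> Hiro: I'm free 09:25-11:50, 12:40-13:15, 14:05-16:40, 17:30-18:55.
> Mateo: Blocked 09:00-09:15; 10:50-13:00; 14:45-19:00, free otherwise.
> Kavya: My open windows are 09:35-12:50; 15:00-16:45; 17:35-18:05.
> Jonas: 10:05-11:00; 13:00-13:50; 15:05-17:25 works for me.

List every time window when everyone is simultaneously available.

none

Ulla free: 09:50-10:25, 10:45-12:10, 14:40-17:50.
Noa free: 10:35-11:15, 12:00-12:30, 16:20-18:10.
Kira free: 12:45-14:00.
Hiro free: 09:25-11:50, 12:40-13:15, 14:05-16:40, 17:30-18:55.
Mateo free: 09:15-10:50, 13:00-14:45 (invert busy blocks within the working day).
Kavya free: 09:35-12:50, 15:00-16:45, 17:35-18:05.
Jonas free: 10:05-11:00, 13:00-13:50, 15:05-17:25.
Ulla ∩ Noa: 10:45-11:15, 12:00-12:10, 16:20-17:50.
Ulla ∩ Noa ∩ Kira: ∅.
Ulla ∩ Noa ∩ Kira ∩ Hiro: ∅.
Ulla ∩ Noa ∩ Kira ∩ Hiro ∩ Mateo: ∅.
Ulla ∩ Noa ∩ Kira ∩ Hiro ∩ Mateo ∩ Kavya: ∅.
Ulla ∩ Noa ∩ Kira ∩ Hiro ∩ Mateo ∩ Kavya ∩ Jonas: ∅.
There is no time when everyone is free.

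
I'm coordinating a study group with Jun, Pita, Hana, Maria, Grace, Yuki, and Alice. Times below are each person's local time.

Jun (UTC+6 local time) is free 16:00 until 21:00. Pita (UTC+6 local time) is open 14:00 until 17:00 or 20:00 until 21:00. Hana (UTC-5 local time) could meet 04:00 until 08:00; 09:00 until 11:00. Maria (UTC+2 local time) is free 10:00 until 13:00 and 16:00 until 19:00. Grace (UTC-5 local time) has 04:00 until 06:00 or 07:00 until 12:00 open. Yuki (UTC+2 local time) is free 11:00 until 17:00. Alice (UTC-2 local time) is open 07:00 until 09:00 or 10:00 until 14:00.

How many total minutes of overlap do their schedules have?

Jun in UTC: 10:00-15:00 (subtract 6h to convert from UTC+6).
Pita in UTC: 08:00-11:00, 14:00-15:00 (subtract 6h to convert from UTC+6).
Hana in UTC: 09:00-13:00, 14:00-16:00 (add 5h to convert from UTC-5).
Maria in UTC: 08:00-11:00, 14:00-17:00 (subtract 2h to convert from UTC+2).
Grace in UTC: 09:00-11:00, 12:00-17:00 (add 5h to convert from UTC-5).
Yuki in UTC: 09:00-15:00 (subtract 2h to convert from UTC+2).
Alice in UTC: 09:00-11:00, 12:00-16:00 (add 2h to convert from UTC-2).
Jun ∩ Pita: 10:00-11:00, 14:00-15:00.
Jun ∩ Pita ∩ Hana: 10:00-11:00, 14:00-15:00.
Jun ∩ Pita ∩ Hana ∩ Maria: 10:00-11:00, 14:00-15:00.
Jun ∩ Pita ∩ Hana ∩ Maria ∩ Grace: 10:00-11:00, 14:00-15:00.
Jun ∩ Pita ∩ Hana ∩ Maria ∩ Grace ∩ Yuki: 10:00-11:00, 14:00-15:00.
Jun ∩ Pita ∩ Hana ∩ Maria ∩ Grace ∩ Yuki ∩ Alice: 10:00-11:00, 14:00-15:00.
Summing the common windows: 60 + 60 = 120 minutes.

120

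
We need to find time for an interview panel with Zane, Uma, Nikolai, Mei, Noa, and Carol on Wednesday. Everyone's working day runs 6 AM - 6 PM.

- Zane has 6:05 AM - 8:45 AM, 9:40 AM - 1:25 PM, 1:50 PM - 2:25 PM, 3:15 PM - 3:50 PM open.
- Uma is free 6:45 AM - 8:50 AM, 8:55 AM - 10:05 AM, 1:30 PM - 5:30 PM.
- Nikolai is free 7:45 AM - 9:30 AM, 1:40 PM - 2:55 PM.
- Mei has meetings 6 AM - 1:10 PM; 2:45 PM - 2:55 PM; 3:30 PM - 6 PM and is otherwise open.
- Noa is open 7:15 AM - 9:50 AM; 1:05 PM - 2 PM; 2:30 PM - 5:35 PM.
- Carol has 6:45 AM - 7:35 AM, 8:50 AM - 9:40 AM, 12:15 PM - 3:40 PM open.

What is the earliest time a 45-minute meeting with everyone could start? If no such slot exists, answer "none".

none

Zane free: 06:05-08:45, 09:40-13:25, 13:50-14:25, 15:15-15:50.
Uma free: 06:45-08:50, 08:55-10:05, 13:30-17:30.
Nikolai free: 07:45-09:30, 13:40-14:55.
Mei free: 13:10-14:45, 14:55-15:30 (invert busy blocks within the working day).
Noa free: 07:15-09:50, 13:05-14:00, 14:30-17:35.
Carol free: 06:45-07:35, 08:50-09:40, 12:15-15:40.
Zane ∩ Uma: 06:45-08:45, 09:40-10:05, 13:50-14:25, 15:15-15:50.
Zane ∩ Uma ∩ Nikolai: 07:45-08:45, 13:50-14:25.
Zane ∩ Uma ∩ Nikolai ∩ Mei: 13:50-14:25.
Zane ∩ Uma ∩ Nikolai ∩ Mei ∩ Noa: 13:50-14:00.
Zane ∩ Uma ∩ Nikolai ∩ Mei ∩ Noa ∩ Carol: 13:50-14:00.
No common window is at least 45 minutes long.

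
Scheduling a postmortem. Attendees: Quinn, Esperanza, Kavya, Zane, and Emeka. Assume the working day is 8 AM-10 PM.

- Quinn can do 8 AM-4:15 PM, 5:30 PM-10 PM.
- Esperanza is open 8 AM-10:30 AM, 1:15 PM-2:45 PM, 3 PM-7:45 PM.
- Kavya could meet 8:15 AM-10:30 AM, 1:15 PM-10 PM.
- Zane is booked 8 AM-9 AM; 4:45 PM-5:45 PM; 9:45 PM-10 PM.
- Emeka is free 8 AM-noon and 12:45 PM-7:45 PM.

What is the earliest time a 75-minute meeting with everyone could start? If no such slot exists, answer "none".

09:00

Quinn free: 08:00-16:15, 17:30-22:00.
Esperanza free: 08:00-10:30, 13:15-14:45, 15:00-19:45.
Kavya free: 08:15-10:30, 13:15-22:00.
Zane free: 09:00-16:45, 17:45-21:45 (invert busy blocks within the working day).
Emeka free: 08:00-12:00, 12:45-19:45.
Quinn ∩ Esperanza: 08:00-10:30, 13:15-14:45, 15:00-16:15, 17:30-19:45.
Quinn ∩ Esperanza ∩ Kavya: 08:15-10:30, 13:15-14:45, 15:00-16:15, 17:30-19:45.
Quinn ∩ Esperanza ∩ Kavya ∩ Zane: 09:00-10:30, 13:15-14:45, 15:00-16:15, 17:45-19:45.
Quinn ∩ Esperanza ∩ Kavya ∩ Zane ∩ Emeka: 09:00-10:30, 13:15-14:45, 15:00-16:15, 17:45-19:45.
The first common window of at least 75 minutes is 09:00-10:30, so the earliest start is 09:00.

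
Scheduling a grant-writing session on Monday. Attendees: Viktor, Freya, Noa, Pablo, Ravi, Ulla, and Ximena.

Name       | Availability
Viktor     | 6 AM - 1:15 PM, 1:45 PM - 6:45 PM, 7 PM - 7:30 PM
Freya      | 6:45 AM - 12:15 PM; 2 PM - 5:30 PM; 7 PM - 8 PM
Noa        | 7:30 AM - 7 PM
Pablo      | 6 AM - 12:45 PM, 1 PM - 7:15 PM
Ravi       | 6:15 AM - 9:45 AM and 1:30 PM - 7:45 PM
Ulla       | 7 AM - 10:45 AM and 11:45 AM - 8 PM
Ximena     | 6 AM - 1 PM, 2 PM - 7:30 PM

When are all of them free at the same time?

07:30-09:45, 14:00-17:30

Viktor ∩ Freya: 06:45-12:15, 14:00-17:30, 19:00-19:30.
Viktor ∩ Freya ∩ Noa: 07:30-12:15, 14:00-17:30.
Viktor ∩ Freya ∩ Noa ∩ Pablo: 07:30-12:15, 14:00-17:30.
Viktor ∩ Freya ∩ Noa ∩ Pablo ∩ Ravi: 07:30-09:45, 14:00-17:30.
Viktor ∩ Freya ∩ Noa ∩ Pablo ∩ Ravi ∩ Ulla: 07:30-09:45, 14:00-17:30.
Viktor ∩ Freya ∩ Noa ∩ Pablo ∩ Ravi ∩ Ulla ∩ Ximena: 07:30-09:45, 14:00-17:30.
Those are the intersection windows.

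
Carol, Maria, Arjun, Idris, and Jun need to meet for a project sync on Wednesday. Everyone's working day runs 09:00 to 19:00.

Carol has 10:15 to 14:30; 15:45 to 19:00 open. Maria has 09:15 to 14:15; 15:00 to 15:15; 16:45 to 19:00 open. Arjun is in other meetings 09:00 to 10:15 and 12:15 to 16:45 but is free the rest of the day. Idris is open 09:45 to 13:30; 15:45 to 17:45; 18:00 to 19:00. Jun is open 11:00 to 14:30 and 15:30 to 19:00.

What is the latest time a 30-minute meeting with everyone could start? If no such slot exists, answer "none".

Carol free: 10:15-14:30, 15:45-19:00.
Maria free: 09:15-14:15, 15:00-15:15, 16:45-19:00.
Arjun free: 10:15-12:15, 16:45-19:00 (invert busy blocks within the working day).
Idris free: 09:45-13:30, 15:45-17:45, 18:00-19:00.
Jun free: 11:00-14:30, 15:30-19:00.
Carol ∩ Maria: 10:15-14:15, 16:45-19:00.
Carol ∩ Maria ∩ Arjun: 10:15-12:15, 16:45-19:00.
Carol ∩ Maria ∩ Arjun ∩ Idris: 10:15-12:15, 16:45-17:45, 18:00-19:00.
Carol ∩ Maria ∩ Arjun ∩ Idris ∩ Jun: 11:00-12:15, 16:45-17:45, 18:00-19:00.
So the common availability across everyone is 11:00-12:15, 16:45-17:45, 18:00-19:00.
The last common window of at least 30 minutes is 18:00-19:00; a 30-minute meeting can start as late as 18:30 and still end by 19:00.

18:30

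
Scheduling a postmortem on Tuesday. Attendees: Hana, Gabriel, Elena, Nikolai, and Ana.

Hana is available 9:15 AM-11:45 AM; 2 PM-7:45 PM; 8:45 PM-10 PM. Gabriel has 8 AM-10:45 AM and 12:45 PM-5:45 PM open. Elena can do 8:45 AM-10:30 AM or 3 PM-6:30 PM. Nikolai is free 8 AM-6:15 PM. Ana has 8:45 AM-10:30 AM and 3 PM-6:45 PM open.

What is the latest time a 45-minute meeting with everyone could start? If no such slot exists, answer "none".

Hana ∩ Gabriel: 09:15-10:45, 14:00-17:45.
Hana ∩ Gabriel ∩ Elena: 09:15-10:30, 15:00-17:45.
Hana ∩ Gabriel ∩ Elena ∩ Nikolai: 09:15-10:30, 15:00-17:45.
Hana ∩ Gabriel ∩ Elena ∩ Nikolai ∩ Ana: 09:15-10:30, 15:00-17:45.
The last common window of at least 45 minutes is 15:00-17:45; a 45-minute meeting can start as late as 17:00 and still end by 17:45.

17:00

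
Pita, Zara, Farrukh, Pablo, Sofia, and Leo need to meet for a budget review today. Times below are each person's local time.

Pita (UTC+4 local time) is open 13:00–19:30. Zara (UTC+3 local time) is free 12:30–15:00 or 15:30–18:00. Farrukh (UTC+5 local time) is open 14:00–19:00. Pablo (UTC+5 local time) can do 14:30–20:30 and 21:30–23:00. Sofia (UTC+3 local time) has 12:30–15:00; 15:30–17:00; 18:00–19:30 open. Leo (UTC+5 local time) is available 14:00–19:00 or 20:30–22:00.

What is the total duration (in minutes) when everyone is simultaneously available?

Pita in UTC: 09:00-15:30 (subtract 4h to convert from UTC+4).
Zara in UTC: 09:30-12:00, 12:30-15:00 (subtract 3h to convert from UTC+3).
Farrukh in UTC: 09:00-14:00 (subtract 5h to convert from UTC+5).
Pablo in UTC: 09:30-15:30, 16:30-18:00 (subtract 5h to convert from UTC+5).
Sofia in UTC: 09:30-12:00, 12:30-14:00, 15:00-16:30 (subtract 3h to convert from UTC+3).
Leo in UTC: 09:00-14:00, 15:30-17:00 (subtract 5h to convert from UTC+5).
Pita ∩ Zara: 09:30-12:00, 12:30-15:00.
Pita ∩ Zara ∩ Farrukh: 09:30-12:00, 12:30-14:00.
Pita ∩ Zara ∩ Farrukh ∩ Pablo: 09:30-12:00, 12:30-14:00.
Pita ∩ Zara ∩ Farrukh ∩ Pablo ∩ Sofia: 09:30-12:00, 12:30-14:00.
Pita ∩ Zara ∩ Farrukh ∩ Pablo ∩ Sofia ∩ Leo: 09:30-12:00, 12:30-14:00.
Those are the intersection windows.
Summing the common windows: 150 + 90 = 240 minutes.

240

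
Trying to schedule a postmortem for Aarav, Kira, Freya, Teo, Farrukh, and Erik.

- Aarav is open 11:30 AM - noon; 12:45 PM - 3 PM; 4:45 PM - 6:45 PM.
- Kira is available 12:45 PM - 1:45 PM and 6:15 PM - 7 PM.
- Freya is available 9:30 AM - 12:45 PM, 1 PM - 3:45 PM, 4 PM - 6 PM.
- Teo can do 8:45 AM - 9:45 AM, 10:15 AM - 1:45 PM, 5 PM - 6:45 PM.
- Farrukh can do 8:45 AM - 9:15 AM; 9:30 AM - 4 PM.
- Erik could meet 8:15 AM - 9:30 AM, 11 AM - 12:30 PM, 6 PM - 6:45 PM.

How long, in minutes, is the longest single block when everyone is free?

Aarav ∩ Kira: 12:45-13:45, 18:15-18:45.
Aarav ∩ Kira ∩ Freya: 13:00-13:45.
Aarav ∩ Kira ∩ Freya ∩ Teo: 13:00-13:45.
Aarav ∩ Kira ∩ Freya ∩ Teo ∩ Farrukh: 13:00-13:45.
Aarav ∩ Kira ∩ Freya ∩ Teo ∩ Farrukh ∩ Erik: ∅.
There is no time when everyone is free.
No common window exists, so the longest block is 0 minutes.

0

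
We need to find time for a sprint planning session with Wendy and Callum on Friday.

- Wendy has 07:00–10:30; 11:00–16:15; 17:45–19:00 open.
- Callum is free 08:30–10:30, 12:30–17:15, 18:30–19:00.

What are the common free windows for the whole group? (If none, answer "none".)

Wendy ∩ Callum: 08:30-10:30, 12:30-16:15, 18:30-19:00.

08:30-10:30, 12:30-16:15, 18:30-19:00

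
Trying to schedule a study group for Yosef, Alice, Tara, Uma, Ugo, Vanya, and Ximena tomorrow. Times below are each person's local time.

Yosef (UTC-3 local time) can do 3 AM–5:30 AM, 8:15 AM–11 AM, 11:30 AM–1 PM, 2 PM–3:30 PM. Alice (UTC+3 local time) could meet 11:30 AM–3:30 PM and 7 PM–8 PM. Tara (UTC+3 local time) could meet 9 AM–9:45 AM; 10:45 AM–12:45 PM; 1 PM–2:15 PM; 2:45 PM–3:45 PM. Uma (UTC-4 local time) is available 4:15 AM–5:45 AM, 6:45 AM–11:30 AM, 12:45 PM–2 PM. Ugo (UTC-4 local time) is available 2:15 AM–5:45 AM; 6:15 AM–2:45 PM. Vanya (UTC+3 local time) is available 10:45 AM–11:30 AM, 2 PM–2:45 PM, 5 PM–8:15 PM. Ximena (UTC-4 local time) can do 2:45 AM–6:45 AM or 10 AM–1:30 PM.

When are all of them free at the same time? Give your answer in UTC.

Yosef in UTC: 06:00-08:30, 11:15-14:00, 14:30-16:00, 17:00-18:30 (add 3h to convert from UTC-3).
Alice in UTC: 08:30-12:30, 16:00-17:00 (subtract 3h to convert from UTC+3).
Tara in UTC: 06:00-06:45, 07:45-09:45, 10:00-11:15, 11:45-12:45 (subtract 3h to convert from UTC+3).
Uma in UTC: 08:15-09:45, 10:45-15:30, 16:45-18:00 (add 4h to convert from UTC-4).
Ugo in UTC: 06:15-09:45, 10:15-18:45 (add 4h to convert from UTC-4).
Vanya in UTC: 07:45-08:30, 11:00-11:45, 14:00-17:15 (subtract 3h to convert from UTC+3).
Ximena in UTC: 06:45-10:45, 14:00-17:30 (add 4h to convert from UTC-4).
Yosef ∩ Alice: 11:15-12:30.
Yosef ∩ Alice ∩ Tara: 11:45-12:30.
Yosef ∩ Alice ∩ Tara ∩ Uma: 11:45-12:30.
Yosef ∩ Alice ∩ Tara ∩ Uma ∩ Ugo: 11:45-12:30.
Yosef ∩ Alice ∩ Tara ∩ Uma ∩ Ugo ∩ Vanya: ∅.
Yosef ∩ Alice ∩ Tara ∩ Uma ∩ Ugo ∩ Vanya ∩ Ximena: ∅.
There is no time when everyone is free.

none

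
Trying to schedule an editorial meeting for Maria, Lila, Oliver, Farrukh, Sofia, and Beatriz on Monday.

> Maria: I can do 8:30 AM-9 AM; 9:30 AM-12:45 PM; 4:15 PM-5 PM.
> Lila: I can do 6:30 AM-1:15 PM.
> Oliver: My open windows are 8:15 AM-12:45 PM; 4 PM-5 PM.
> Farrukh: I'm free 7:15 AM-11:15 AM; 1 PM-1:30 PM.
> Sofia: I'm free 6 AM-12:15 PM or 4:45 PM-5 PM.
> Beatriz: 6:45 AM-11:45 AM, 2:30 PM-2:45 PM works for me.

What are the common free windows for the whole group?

08:30-09:00, 09:30-11:15

Maria ∩ Lila: 08:30-09:00, 09:30-12:45.
Maria ∩ Lila ∩ Oliver: 08:30-09:00, 09:30-12:45.
Maria ∩ Lila ∩ Oliver ∩ Farrukh: 08:30-09:00, 09:30-11:15.
Maria ∩ Lila ∩ Oliver ∩ Farrukh ∩ Sofia: 08:30-09:00, 09:30-11:15.
Maria ∩ Lila ∩ Oliver ∩ Farrukh ∩ Sofia ∩ Beatriz: 08:30-09:00, 09:30-11:15.
Those are the intersection windows.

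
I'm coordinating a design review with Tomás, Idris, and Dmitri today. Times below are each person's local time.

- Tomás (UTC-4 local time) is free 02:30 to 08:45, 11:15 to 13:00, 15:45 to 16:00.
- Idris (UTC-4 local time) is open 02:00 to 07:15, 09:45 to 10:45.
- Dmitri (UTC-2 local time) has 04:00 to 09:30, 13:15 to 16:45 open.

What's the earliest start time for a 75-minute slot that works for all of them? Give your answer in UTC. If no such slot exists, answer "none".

06:30

Tomás in UTC: 06:30-12:45, 15:15-17:00, 19:45-20:00 (add 4h to convert from UTC-4).
Idris in UTC: 06:00-11:15, 13:45-14:45 (add 4h to convert from UTC-4).
Dmitri in UTC: 06:00-11:30, 15:15-18:45 (add 2h to convert from UTC-2).
Tomás ∩ Idris: 06:30-11:15.
Tomás ∩ Idris ∩ Dmitri: 06:30-11:15.
Those are the intersection windows.
The first common window of at least 75 minutes is 06:30-11:15, so the earliest start is 06:30.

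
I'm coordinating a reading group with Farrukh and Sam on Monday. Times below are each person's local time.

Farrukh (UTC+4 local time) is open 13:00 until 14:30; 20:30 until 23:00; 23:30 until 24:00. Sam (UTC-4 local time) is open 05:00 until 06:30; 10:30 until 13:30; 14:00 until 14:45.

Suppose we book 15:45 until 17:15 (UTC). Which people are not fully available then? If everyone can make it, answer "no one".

Farrukh in UTC: 09:00-10:30, 16:30-19:00, 19:30-20:00 (subtract 4h to convert from UTC+4).
Sam in UTC: 09:00-10:30, 14:30-17:30, 18:00-18:45 (add 4h to convert from UTC-4).
Farrukh: not fully free for 15:45-17:15. Sam: free for 15:45-17:15.

Farrukh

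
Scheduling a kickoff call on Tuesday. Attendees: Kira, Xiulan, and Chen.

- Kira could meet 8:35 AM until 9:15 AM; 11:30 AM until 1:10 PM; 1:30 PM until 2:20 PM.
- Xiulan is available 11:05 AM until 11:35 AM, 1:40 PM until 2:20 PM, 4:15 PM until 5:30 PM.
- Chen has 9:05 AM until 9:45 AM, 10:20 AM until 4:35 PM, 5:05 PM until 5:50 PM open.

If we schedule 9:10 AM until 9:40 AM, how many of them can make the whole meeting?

1

Chen can make the full 09:10-09:40 slot — that's 1.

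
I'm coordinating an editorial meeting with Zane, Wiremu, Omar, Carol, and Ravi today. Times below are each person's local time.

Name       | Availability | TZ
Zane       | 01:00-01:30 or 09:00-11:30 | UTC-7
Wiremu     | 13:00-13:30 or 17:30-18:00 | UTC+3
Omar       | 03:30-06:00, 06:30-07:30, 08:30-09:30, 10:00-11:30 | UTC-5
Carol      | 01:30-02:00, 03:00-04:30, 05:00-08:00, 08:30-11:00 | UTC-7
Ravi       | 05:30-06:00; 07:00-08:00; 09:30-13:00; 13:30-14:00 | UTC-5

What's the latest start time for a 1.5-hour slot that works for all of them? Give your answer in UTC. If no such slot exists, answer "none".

Zane in UTC: 08:00-08:30, 16:00-18:30 (add 7h to convert from UTC-7).
Wiremu in UTC: 10:00-10:30, 14:30-15:00 (subtract 3h to convert from UTC+3).
Omar in UTC: 08:30-11:00, 11:30-12:30, 13:30-14:30, 15:00-16:30 (add 5h to convert from UTC-5).
Carol in UTC: 08:30-09:00, 10:00-11:30, 12:00-15:00, 15:30-18:00 (add 7h to convert from UTC-7).
Ravi in UTC: 10:30-11:00, 12:00-13:00, 14:30-18:00, 18:30-19:00 (add 5h to convert from UTC-5).
Zane ∩ Wiremu: ∅.
Zane ∩ Wiremu ∩ Omar: ∅.
Zane ∩ Wiremu ∩ Omar ∩ Carol: ∅.
Zane ∩ Wiremu ∩ Omar ∩ Carol ∩ Ravi: ∅.
There is no time when everyone is free.
No common window is at least 90 minutes long.

none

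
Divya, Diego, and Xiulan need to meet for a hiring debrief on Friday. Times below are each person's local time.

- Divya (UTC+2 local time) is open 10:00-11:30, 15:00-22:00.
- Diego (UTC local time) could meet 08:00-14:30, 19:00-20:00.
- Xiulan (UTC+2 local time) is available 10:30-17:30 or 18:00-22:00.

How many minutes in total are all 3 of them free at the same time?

Divya in UTC: 08:00-09:30, 13:00-20:00 (subtract 2h to convert from UTC+2).
Diego in UTC: 08:00-14:30, 19:00-20:00.
Xiulan in UTC: 08:30-15:30, 16:00-20:00 (subtract 2h to convert from UTC+2).
Divya ∩ Diego: 08:00-09:30, 13:00-14:30, 19:00-20:00.
Divya ∩ Diego ∩ Xiulan: 08:30-09:30, 13:00-14:30, 19:00-20:00.
Summing the common windows: 60 + 90 + 60 = 210 minutes.

210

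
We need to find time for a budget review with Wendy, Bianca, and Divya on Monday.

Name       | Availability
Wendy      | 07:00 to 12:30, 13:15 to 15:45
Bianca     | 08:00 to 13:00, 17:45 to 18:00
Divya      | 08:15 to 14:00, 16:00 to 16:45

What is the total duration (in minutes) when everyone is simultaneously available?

255

Wendy ∩ Bianca: 08:00-12:30.
Wendy ∩ Bianca ∩ Divya: 08:15-12:30.
That's a single block of 255 minutes.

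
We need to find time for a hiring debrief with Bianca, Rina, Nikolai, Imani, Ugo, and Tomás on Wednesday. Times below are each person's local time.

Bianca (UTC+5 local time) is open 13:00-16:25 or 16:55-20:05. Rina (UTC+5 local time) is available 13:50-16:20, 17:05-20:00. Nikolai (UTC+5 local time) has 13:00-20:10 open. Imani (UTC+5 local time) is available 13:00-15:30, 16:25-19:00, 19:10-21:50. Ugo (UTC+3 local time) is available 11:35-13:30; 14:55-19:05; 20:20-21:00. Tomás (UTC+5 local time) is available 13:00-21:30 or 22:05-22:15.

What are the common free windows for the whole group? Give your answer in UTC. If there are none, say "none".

Bianca in UTC: 08:00-11:25, 11:55-15:05 (subtract 5h to convert from UTC+5).
Rina in UTC: 08:50-11:20, 12:05-15:00 (subtract 5h to convert from UTC+5).
Nikolai in UTC: 08:00-15:10 (subtract 5h to convert from UTC+5).
Imani in UTC: 08:00-10:30, 11:25-14:00, 14:10-16:50 (subtract 5h to convert from UTC+5).
Ugo in UTC: 08:35-10:30, 11:55-16:05, 17:20-18:00 (subtract 3h to convert from UTC+3).
Tomás in UTC: 08:00-16:30, 17:05-17:15 (subtract 5h to convert from UTC+5).
Bianca ∩ Rina: 08:50-11:20, 12:05-15:00.
Bianca ∩ Rina ∩ Nikolai: 08:50-11:20, 12:05-15:00.
Bianca ∩ Rina ∩ Nikolai ∩ Imani: 08:50-10:30, 12:05-14:00, 14:10-15:00.
Bianca ∩ Rina ∩ Nikolai ∩ Imani ∩ Ugo: 08:50-10:30, 12:05-14:00, 14:10-15:00.
Bianca ∩ Rina ∩ Nikolai ∩ Imani ∩ Ugo ∩ Tomás: 08:50-10:30, 12:05-14:00, 14:10-15:00.
Those are the intersection windows.

08:50-10:30, 12:05-14:00, 14:10-15:00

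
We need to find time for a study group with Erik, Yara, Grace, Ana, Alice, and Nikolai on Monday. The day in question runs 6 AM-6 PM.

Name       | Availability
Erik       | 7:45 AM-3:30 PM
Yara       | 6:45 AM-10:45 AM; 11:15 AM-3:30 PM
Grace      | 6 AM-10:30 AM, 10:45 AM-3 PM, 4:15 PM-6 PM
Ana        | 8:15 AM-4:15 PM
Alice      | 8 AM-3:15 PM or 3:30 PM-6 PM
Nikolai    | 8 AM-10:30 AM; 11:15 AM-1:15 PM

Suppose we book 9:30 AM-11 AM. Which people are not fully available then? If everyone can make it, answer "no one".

Grace, Nikolai, Yara

Erik: free for 09:30-11:00. Yara: not fully free for 09:30-11:00. Grace: not fully free for 09:30-11:00. Ana: free for 09:30-11:00. Alice: free for 09:30-11:00. Nikolai: not fully free for 09:30-11:00.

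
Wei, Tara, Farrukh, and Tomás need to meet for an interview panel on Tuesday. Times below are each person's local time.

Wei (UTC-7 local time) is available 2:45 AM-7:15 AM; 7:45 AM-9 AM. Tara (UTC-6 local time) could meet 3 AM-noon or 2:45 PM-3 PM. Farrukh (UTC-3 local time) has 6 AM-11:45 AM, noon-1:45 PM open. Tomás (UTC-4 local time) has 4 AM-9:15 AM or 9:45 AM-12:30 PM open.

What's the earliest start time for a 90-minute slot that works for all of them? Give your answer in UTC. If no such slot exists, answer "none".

09:45

Wei in UTC: 09:45-14:15, 14:45-16:00 (add 7h to convert from UTC-7).
Tara in UTC: 09:00-18:00, 20:45-21:00 (add 6h to convert from UTC-6).
Farrukh in UTC: 09:00-14:45, 15:00-16:45 (add 3h to convert from UTC-3).
Tomás in UTC: 08:00-13:15, 13:45-16:30 (add 4h to convert from UTC-4).
Wei ∩ Tara: 09:45-14:15, 14:45-16:00.
Wei ∩ Tara ∩ Farrukh: 09:45-14:15, 15:00-16:00.
Wei ∩ Tara ∩ Farrukh ∩ Tomás: 09:45-13:15, 13:45-14:15, 15:00-16:00.
The first common window of at least 90 minutes is 09:45-13:15, so the earliest start is 09:45.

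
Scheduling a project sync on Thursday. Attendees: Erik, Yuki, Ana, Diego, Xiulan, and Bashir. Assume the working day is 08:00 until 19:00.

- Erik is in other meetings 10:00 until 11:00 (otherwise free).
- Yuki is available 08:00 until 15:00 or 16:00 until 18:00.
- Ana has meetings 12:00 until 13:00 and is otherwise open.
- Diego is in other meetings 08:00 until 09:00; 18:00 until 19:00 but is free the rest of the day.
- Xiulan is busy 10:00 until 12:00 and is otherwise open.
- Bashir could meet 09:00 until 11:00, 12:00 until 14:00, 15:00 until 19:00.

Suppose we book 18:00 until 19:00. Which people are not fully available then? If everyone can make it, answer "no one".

Erik free: 08:00-10:00, 11:00-19:00 (invert busy blocks within the working day).
Yuki free: 08:00-15:00, 16:00-18:00.
Ana free: 08:00-12:00, 13:00-19:00 (invert busy blocks within the working day).
Diego free: 09:00-18:00 (invert busy blocks within the working day).
Xiulan free: 08:00-10:00, 12:00-19:00 (invert busy blocks within the working day).
Bashir free: 09:00-11:00, 12:00-14:00, 15:00-19:00.
Erik: free for 18:00-19:00. Yuki: not fully free for 18:00-19:00. Ana: free for 18:00-19:00. Diego: not fully free for 18:00-19:00. Xiulan: free for 18:00-19:00. Bashir: free for 18:00-19:00.

Diego, Yuki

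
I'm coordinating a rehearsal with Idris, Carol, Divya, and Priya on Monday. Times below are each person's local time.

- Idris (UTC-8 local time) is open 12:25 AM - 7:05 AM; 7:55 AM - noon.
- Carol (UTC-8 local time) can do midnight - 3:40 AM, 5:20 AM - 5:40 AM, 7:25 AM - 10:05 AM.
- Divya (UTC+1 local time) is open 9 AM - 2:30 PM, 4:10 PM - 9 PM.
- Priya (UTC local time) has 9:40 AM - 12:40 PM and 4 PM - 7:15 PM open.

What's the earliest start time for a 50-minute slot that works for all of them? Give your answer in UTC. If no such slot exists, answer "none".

09:40

Idris in UTC: 08:25-15:05, 15:55-20:00 (add 8h to convert from UTC-8).
Carol in UTC: 08:00-11:40, 13:20-13:40, 15:25-18:05 (add 8h to convert from UTC-8).
Divya in UTC: 08:00-13:30, 15:10-20:00 (subtract 1h to convert from UTC+1).
Priya in UTC: 09:40-12:40, 16:00-19:15.
Idris ∩ Carol: 08:25-11:40, 13:20-13:40, 15:55-18:05.
Idris ∩ Carol ∩ Divya: 08:25-11:40, 13:20-13:30, 15:55-18:05.
Idris ∩ Carol ∩ Divya ∩ Priya: 09:40-11:40, 16:00-18:05.
The first common window of at least 50 minutes is 09:40-11:40, so the earliest start is 09:40.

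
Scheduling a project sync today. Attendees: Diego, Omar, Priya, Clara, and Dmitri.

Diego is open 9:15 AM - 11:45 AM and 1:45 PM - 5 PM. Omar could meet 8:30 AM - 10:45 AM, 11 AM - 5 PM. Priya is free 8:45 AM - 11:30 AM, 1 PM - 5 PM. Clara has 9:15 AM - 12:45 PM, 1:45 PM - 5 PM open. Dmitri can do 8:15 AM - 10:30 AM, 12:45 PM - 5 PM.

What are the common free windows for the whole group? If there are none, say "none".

Diego ∩ Omar: 09:15-10:45, 11:00-11:45, 13:45-17:00.
Diego ∩ Omar ∩ Priya: 09:15-10:45, 11:00-11:30, 13:45-17:00.
Diego ∩ Omar ∩ Priya ∩ Clara: 09:15-10:45, 11:00-11:30, 13:45-17:00.
Diego ∩ Omar ∩ Priya ∩ Clara ∩ Dmitri: 09:15-10:30, 13:45-17:00.

09:15-10:30, 13:45-17:00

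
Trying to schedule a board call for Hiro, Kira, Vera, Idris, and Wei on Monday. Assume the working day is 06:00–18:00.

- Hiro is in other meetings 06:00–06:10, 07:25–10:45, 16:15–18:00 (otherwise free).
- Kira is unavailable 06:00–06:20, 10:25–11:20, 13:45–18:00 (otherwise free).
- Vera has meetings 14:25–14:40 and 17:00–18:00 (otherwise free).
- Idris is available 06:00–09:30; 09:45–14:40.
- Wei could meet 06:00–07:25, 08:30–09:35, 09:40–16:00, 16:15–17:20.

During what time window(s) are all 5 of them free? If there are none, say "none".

Hiro free: 06:10-07:25, 10:45-16:15 (invert busy blocks within the working day).
Kira free: 06:20-10:25, 11:20-13:45 (invert busy blocks within the working day).
Vera free: 06:00-14:25, 14:40-17:00 (invert busy blocks within the working day).
Idris free: 06:00-09:30, 09:45-14:40.
Wei free: 06:00-07:25, 08:30-09:35, 09:40-16:00, 16:15-17:20.
Hiro ∩ Kira: 06:20-07:25, 11:20-13:45.
Hiro ∩ Kira ∩ Vera: 06:20-07:25, 11:20-13:45.
Hiro ∩ Kira ∩ Vera ∩ Idris: 06:20-07:25, 11:20-13:45.
Hiro ∩ Kira ∩ Vera ∩ Idris ∩ Wei: 06:20-07:25, 11:20-13:45.
So the common availability across everyone is 06:20-07:25, 11:20-13:45.

06:20-07:25, 11:20-13:45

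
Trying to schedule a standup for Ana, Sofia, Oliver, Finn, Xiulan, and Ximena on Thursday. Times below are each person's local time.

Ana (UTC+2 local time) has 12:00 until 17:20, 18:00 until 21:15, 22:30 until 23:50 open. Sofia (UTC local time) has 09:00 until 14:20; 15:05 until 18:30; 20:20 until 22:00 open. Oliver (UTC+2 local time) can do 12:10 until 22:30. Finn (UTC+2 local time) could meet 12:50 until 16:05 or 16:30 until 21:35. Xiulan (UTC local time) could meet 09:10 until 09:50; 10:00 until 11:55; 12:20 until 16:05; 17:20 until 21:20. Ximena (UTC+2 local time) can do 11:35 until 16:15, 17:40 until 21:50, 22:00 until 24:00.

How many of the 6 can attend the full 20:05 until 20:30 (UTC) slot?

3

Ana in UTC: 10:00-15:20, 16:00-19:15, 20:30-21:50 (subtract 2h to convert from UTC+2).
Sofia in UTC: 09:00-14:20, 15:05-18:30, 20:20-22:00.
Oliver in UTC: 10:10-20:30 (subtract 2h to convert from UTC+2).
Finn in UTC: 10:50-14:05, 14:30-19:35 (subtract 2h to convert from UTC+2).
Xiulan in UTC: 09:10-09:50, 10:00-11:55, 12:20-16:05, 17:20-21:20.
Ximena in UTC: 09:35-14:15, 15:40-19:50, 20:00-22:00 (subtract 2h to convert from UTC+2).
Oliver, Xiulan, and Ximena can make the full 20:05-20:30 slot — that's 3.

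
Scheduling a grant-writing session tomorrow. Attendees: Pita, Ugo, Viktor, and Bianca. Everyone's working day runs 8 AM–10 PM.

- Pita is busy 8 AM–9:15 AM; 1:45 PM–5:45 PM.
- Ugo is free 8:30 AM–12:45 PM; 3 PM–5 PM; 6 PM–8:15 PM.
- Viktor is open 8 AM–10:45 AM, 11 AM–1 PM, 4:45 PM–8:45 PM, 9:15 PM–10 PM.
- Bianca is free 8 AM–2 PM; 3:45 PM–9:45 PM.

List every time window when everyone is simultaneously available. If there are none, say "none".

09:15-10:45, 11:00-12:45, 18:00-20:15

Pita free: 09:15-13:45, 17:45-22:00 (invert busy blocks within the working day).
Ugo free: 08:30-12:45, 15:00-17:00, 18:00-20:15.
Viktor free: 08:00-10:45, 11:00-13:00, 16:45-20:45, 21:15-22:00.
Bianca free: 08:00-14:00, 15:45-21:45.
Pita ∩ Ugo: 09:15-12:45, 18:00-20:15.
Pita ∩ Ugo ∩ Viktor: 09:15-10:45, 11:00-12:45, 18:00-20:15.
Pita ∩ Ugo ∩ Viktor ∩ Bianca: 09:15-10:45, 11:00-12:45, 18:00-20:15.
Those are the intersection windows.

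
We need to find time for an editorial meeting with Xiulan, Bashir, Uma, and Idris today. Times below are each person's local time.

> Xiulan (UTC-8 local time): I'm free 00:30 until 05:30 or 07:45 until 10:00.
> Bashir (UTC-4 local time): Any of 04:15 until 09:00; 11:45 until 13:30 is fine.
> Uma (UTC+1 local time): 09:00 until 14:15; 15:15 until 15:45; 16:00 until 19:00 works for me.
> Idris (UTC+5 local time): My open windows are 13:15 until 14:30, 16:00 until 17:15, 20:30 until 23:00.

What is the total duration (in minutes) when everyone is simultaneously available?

240

Xiulan in UTC: 08:30-13:30, 15:45-18:00 (add 8h to convert from UTC-8).
Bashir in UTC: 08:15-13:00, 15:45-17:30 (add 4h to convert from UTC-4).
Uma in UTC: 08:00-13:15, 14:15-14:45, 15:00-18:00 (subtract 1h to convert from UTC+1).
Idris in UTC: 08:15-09:30, 11:00-12:15, 15:30-18:00 (subtract 5h to convert from UTC+5).
Xiulan ∩ Bashir: 08:30-13:00, 15:45-17:30.
Xiulan ∩ Bashir ∩ Uma: 08:30-13:00, 15:45-17:30.
Xiulan ∩ Bashir ∩ Uma ∩ Idris: 08:30-09:30, 11:00-12:15, 15:45-17:30.
So the common availability across everyone is 08:30-09:30, 11:00-12:15, 15:45-17:30.
Summing the common windows: 60 + 75 + 105 = 240 minutes.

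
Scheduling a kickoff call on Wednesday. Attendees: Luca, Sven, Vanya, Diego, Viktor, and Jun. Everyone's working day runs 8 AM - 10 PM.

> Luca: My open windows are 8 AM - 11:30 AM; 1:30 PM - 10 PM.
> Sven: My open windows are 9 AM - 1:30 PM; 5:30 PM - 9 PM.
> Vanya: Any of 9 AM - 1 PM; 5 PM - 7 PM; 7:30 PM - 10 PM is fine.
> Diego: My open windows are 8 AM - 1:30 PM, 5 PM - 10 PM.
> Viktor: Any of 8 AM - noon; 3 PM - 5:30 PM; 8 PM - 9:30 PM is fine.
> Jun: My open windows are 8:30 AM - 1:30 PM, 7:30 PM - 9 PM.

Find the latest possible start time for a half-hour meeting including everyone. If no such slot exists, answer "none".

20:30

Luca ∩ Sven: 09:00-11:30, 17:30-21:00.
Luca ∩ Sven ∩ Vanya: 09:00-11:30, 17:30-19:00, 19:30-21:00.
Luca ∩ Sven ∩ Vanya ∩ Diego: 09:00-11:30, 17:30-19:00, 19:30-21:00.
Luca ∩ Sven ∩ Vanya ∩ Diego ∩ Viktor: 09:00-11:30, 20:00-21:00.
Luca ∩ Sven ∩ Vanya ∩ Diego ∩ Viktor ∩ Jun: 09:00-11:30, 20:00-21:00.
Those are the intersection windows.
The last common window of at least 30 minutes is 20:00-21:00; a 30-minute meeting can start as late as 20:30 and still end by 21:00.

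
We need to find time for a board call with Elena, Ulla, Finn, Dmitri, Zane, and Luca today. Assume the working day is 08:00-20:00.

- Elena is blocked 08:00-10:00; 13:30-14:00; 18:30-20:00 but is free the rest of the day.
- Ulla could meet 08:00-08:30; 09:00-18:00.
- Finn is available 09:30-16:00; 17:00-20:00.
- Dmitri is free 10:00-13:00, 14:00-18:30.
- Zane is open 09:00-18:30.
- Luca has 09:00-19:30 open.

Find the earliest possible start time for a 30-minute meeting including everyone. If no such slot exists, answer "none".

10:00

Elena free: 10:00-13:30, 14:00-18:30 (invert busy blocks within the working day).
Ulla free: 08:00-08:30, 09:00-18:00.
Finn free: 09:30-16:00, 17:00-20:00.
Dmitri free: 10:00-13:00, 14:00-18:30.
Zane free: 09:00-18:30.
Luca free: 09:00-19:30.
Elena ∩ Ulla: 10:00-13:30, 14:00-18:00.
Elena ∩ Ulla ∩ Finn: 10:00-13:30, 14:00-16:00, 17:00-18:00.
Elena ∩ Ulla ∩ Finn ∩ Dmitri: 10:00-13:00, 14:00-16:00, 17:00-18:00.
Elena ∩ Ulla ∩ Finn ∩ Dmitri ∩ Zane: 10:00-13:00, 14:00-16:00, 17:00-18:00.
Elena ∩ Ulla ∩ Finn ∩ Dmitri ∩ Zane ∩ Luca: 10:00-13:00, 14:00-16:00, 17:00-18:00.
So the common availability across everyone is 10:00-13:00, 14:00-16:00, 17:00-18:00.
The first common window of at least 30 minutes is 10:00-13:00, so the earliest start is 10:00.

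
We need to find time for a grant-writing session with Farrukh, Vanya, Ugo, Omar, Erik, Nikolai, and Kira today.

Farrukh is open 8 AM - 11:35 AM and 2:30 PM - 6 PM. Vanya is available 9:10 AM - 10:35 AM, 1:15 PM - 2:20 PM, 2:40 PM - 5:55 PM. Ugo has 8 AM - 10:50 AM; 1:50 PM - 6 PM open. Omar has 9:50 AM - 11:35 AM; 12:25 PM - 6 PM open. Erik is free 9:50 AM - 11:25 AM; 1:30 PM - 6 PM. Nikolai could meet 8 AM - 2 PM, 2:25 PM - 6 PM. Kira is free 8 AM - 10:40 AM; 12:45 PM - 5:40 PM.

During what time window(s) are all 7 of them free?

Farrukh ∩ Vanya: 09:10-10:35, 14:40-17:55.
Farrukh ∩ Vanya ∩ Ugo: 09:10-10:35, 14:40-17:55.
Farrukh ∩ Vanya ∩ Ugo ∩ Omar: 09:50-10:35, 14:40-17:55.
Farrukh ∩ Vanya ∩ Ugo ∩ Omar ∩ Erik: 09:50-10:35, 14:40-17:55.
Farrukh ∩ Vanya ∩ Ugo ∩ Omar ∩ Erik ∩ Nikolai: 09:50-10:35, 14:40-17:55.
Farrukh ∩ Vanya ∩ Ugo ∩ Omar ∩ Erik ∩ Nikolai ∩ Kira: 09:50-10:35, 14:40-17:40.
Those are the intersection windows.

09:50-10:35, 14:40-17:40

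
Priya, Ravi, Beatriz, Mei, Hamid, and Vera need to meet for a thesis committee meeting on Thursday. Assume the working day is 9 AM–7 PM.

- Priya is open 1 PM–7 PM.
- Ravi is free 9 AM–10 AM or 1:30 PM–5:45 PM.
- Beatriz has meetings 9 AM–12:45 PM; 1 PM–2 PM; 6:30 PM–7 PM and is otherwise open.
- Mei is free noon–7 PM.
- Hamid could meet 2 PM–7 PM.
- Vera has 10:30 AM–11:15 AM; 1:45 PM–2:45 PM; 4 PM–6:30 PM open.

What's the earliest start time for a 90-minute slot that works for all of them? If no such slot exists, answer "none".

Priya free: 13:00-19:00.
Ravi free: 09:00-10:00, 13:30-17:45.
Beatriz free: 12:45-13:00, 14:00-18:30 (invert busy blocks within the working day).
Mei free: 12:00-19:00.
Hamid free: 14:00-19:00.
Vera free: 10:30-11:15, 13:45-14:45, 16:00-18:30.
Priya ∩ Ravi: 13:30-17:45.
Priya ∩ Ravi ∩ Beatriz: 14:00-17:45.
Priya ∩ Ravi ∩ Beatriz ∩ Mei: 14:00-17:45.
Priya ∩ Ravi ∩ Beatriz ∩ Mei ∩ Hamid: 14:00-17:45.
Priya ∩ Ravi ∩ Beatriz ∩ Mei ∩ Hamid ∩ Vera: 14:00-14:45, 16:00-17:45.
So the common availability across everyone is 14:00-14:45, 16:00-17:45.
The first common window of at least 90 minutes is 16:00-17:45, so the earliest start is 16:00.

16:00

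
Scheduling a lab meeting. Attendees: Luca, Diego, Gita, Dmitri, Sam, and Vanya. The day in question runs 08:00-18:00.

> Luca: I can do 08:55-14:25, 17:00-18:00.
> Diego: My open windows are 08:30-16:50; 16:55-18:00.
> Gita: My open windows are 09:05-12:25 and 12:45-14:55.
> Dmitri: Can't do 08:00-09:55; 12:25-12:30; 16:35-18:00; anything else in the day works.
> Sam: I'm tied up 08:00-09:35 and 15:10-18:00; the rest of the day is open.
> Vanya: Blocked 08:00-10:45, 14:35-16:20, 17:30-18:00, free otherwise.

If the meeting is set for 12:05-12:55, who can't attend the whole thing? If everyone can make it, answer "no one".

Luca free: 08:55-14:25, 17:00-18:00.
Diego free: 08:30-16:50, 16:55-18:00.
Gita free: 09:05-12:25, 12:45-14:55.
Dmitri free: 09:55-12:25, 12:30-16:35 (invert busy blocks within the working day).
Sam free: 09:35-15:10 (invert busy blocks within the working day).
Vanya free: 10:45-14:35, 16:20-17:30 (invert busy blocks within the working day).
Luca: free for 12:05-12:55. Diego: free for 12:05-12:55. Gita: not fully free for 12:05-12:55. Dmitri: not fully free for 12:05-12:55. Sam: free for 12:05-12:55. Vanya: free for 12:05-12:55.

Dmitri, Gita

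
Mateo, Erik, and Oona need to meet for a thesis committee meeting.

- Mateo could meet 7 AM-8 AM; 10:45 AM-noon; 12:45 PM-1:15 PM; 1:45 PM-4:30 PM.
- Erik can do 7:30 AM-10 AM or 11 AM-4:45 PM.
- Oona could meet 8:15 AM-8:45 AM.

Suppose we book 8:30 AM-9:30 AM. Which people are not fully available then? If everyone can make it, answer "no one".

Mateo, Oona

Mateo: not fully free for 08:30-09:30. Erik: free for 08:30-09:30. Oona: not fully free for 08:30-09:30.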